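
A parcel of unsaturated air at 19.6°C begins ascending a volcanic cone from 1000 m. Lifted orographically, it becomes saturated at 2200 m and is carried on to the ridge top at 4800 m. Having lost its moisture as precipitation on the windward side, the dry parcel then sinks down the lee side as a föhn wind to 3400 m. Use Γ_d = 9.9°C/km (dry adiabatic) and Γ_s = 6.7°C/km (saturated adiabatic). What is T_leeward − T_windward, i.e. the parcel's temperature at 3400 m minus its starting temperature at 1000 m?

-15.44°C

From 1000 m to 2200 m (dry): cools by 9.9 × 1.2 = 11.88°C, giving 7.72°C.
From 2200 m to 4800 m (saturated): cools by 6.7 × 2.6 = 17.42°C, giving -9.7°C.
From 4800 m to 3400 m (dry descent): warms by 9.9 × 1.4 = 13.86°C, giving 4.16°C.
Net change vs windward start: 4.16 − 19.6 = -15.44°C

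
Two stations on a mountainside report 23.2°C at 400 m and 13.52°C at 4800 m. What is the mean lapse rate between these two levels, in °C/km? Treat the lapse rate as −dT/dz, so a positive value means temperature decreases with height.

Γ = −ΔT/Δz = (23.2 − 13.52) / (4800 − 400) m
  = 9.68°C / 4.4 km = 2.2°C/km

2.2°C/km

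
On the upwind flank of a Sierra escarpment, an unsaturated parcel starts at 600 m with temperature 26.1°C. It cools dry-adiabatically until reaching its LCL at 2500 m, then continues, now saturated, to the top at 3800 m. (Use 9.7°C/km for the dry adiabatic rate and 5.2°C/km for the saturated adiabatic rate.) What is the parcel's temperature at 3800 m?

600–2500 m, dry: Δz = 1.9 km ⇒ ΔT = -18.43°C; T = 7.67°C
2500–3800 m, saturated: Δz = 1.3 km ⇒ ΔT = -6.76°C; T = 0.91°C

0.91°C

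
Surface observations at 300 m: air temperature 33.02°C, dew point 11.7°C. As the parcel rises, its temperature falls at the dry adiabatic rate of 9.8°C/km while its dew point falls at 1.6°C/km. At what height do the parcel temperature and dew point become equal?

T and T_d converge at 9.8 − 1.6 = 8.2°C per km
Height above start = (33.02 − 11.7) / 8.2 = 2.6 km
LCL altitude = 300 m + 2600 m = 2900 m

2900 m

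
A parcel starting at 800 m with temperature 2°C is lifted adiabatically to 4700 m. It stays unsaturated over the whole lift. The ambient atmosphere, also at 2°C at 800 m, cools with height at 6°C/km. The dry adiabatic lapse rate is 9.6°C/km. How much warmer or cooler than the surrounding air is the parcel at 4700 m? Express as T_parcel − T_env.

-14.04°C (parcel cooler than environment)

Parcel:
  800 → 4700 m (dry, 9.6°C/km): ΔT = -9.6 × 3.9 = -37.44°C → T = -35.44°C
Environment:
  800 → 4700 m (environment, 6°C/km): ΔT = -6 × 3.9 = -23.4°C → T = -21.4°C
T_parcel − T_env = -35.44 − (-21.4) = -14.04°C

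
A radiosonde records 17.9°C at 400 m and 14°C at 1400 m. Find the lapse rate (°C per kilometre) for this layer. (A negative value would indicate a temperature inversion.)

Γ = −ΔT/Δz = (17.9 − 14) / (1400 − 400) m
  = 3.9°C / 1 km = 3.9°C/km

3.9°C/km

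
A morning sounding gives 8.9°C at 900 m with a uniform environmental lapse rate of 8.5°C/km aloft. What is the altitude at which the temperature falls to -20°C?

4300 m

Height above start = (8.9 − (-20)) / 8.5 = 3.4 km
Altitude = 900 m + 3400 m = 4300 m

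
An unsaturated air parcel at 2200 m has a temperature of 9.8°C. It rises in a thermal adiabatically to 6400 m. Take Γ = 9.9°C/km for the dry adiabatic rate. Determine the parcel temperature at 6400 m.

-31.78°C

2200–6400 m, dry adiabatic: Δz = 4.2 km ⇒ ΔT = -41.58°C; T = -31.78°C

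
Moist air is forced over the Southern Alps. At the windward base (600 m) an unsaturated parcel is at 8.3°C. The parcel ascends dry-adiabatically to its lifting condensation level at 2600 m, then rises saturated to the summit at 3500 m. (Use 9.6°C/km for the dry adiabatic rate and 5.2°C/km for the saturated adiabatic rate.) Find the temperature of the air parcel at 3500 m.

-15.58°C

600–2600 m, dry: Δz = 2 km ⇒ ΔT = -19.2°C; T = -10.9°C
2600–3500 m, saturated: Δz = 0.9 km ⇒ ΔT = -4.68°C; T = -15.58°C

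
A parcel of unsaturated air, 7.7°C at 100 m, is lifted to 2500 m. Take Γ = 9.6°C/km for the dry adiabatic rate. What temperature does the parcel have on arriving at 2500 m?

-15.34°C

100–2500 m, dry adiabatic: Δz = 2.4 km ⇒ ΔT = -23.04°C; T = -15.34°C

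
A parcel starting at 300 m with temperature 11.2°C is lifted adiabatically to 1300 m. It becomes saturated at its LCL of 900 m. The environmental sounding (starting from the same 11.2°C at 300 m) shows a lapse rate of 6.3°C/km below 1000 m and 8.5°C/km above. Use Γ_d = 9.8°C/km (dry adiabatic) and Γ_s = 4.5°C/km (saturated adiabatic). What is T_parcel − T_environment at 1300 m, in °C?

Parcel:
  Dry to 900 m: -9.8 × 0.6 km = -5.88°C, so T = 5.32°C.
  Saturated to 1300 m: -4.5 × 0.4 km = -1.8°C, so T = 3.52°C.
Environment:
  Environment, lower layer to 1000 m: -6.3 × 0.7 km = -4.41°C, so T = 6.79°C.
  Environment, upper layer to 1300 m: -8.5 × 0.3 km = -2.55°C, so T = 4.24°C.
T_parcel − T_env = 3.52 − 4.24 = -0.72°C

-0.72°C (parcel cooler than environment)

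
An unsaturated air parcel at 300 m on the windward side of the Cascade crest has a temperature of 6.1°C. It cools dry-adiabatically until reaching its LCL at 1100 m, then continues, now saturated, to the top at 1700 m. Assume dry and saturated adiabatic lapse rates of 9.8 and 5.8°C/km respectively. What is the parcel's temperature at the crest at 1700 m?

-5.22°C

300 → 1100 m (dry, 9.8°C/km): ΔT = -9.8 × 0.8 = -7.84°C → T = -1.74°C
1100 → 1700 m (saturated, 5.8°C/km): ΔT = -5.8 × 0.6 = -3.48°C → T = -5.22°C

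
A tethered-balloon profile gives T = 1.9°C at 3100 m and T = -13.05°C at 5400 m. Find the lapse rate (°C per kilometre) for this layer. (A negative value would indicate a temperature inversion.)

6.5°C/km

Γ = −ΔT/Δz = (1.9 − (-13.05)) / (5400 − 3100) m
  = 14.95°C / 2.3 km = 6.5°C/km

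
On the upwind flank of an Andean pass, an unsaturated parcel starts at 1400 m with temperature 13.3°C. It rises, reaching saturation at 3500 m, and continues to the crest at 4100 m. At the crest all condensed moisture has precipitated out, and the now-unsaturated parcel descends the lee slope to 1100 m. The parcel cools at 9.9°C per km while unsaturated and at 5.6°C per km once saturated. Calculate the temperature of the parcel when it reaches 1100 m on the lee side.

Dry to 3500 m: -9.9 × 2.1 km = -20.79°C, so T = -7.49°C.
Saturated to 4100 m: -5.6 × 0.6 km = -3.36°C, so T = -10.85°C.
Dry descent to 1100 m: +9.9 × 3 km = +29.7°C, so T = 18.85°C.

18.85°C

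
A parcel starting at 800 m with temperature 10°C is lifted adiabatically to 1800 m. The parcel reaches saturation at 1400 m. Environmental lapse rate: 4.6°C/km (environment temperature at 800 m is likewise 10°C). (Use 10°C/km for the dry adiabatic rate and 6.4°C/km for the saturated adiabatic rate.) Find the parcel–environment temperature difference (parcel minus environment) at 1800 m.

-3.96°C (parcel cooler than environment)

Parcel:
  800–1400 m, dry: Δz = 0.6 km ⇒ ΔT = -6°C; T = 4°C
  1400–1800 m, saturated: Δz = 0.4 km ⇒ ΔT = -2.56°C; T = 1.44°C
Environment:
  800–1800 m, environment: Δz = 1 km ⇒ ΔT = -4.6°C; T = 5.4°C
T_parcel − T_env = 1.44 − 5.4 = -3.96°C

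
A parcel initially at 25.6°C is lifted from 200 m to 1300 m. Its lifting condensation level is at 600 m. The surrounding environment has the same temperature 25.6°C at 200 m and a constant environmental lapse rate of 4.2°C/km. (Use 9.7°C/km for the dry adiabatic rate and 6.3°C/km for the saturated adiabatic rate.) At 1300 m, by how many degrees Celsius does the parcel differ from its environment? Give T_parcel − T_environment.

Parcel:
  From 200 m to 600 m (dry): cools by 9.7 × 0.4 = 3.88°C, giving 21.72°C.
  From 600 m to 1300 m (saturated): cools by 6.3 × 0.7 = 4.41°C, giving 17.31°C.
Environment:
  From 200 m to 1300 m (environment): cools by 4.2 × 1.1 = 4.62°C, giving 20.98°C.
T_parcel − T_env = 17.31 − 20.98 = -3.67°C

-3.67°C (parcel cooler than environment)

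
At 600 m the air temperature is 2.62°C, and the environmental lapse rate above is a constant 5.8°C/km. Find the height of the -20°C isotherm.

4500 m

Height above start = (2.62 − (-20)) / 5.8 = 3.9 km
Altitude = 600 m + 3900 m = 4500 m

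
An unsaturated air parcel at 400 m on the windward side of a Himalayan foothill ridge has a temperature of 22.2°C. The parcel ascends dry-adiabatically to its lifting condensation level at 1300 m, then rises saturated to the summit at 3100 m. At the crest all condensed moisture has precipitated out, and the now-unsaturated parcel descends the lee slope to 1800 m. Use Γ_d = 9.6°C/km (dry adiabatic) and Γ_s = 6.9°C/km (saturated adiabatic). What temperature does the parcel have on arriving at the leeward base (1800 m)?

400 → 1300 m (dry, 9.6°C/km): ΔT = -9.6 × 0.9 = -8.64°C → T = 13.56°C
1300 → 3100 m (saturated, 6.9°C/km): ΔT = -6.9 × 1.8 = -12.42°C → T = 1.14°C
3100 → 1800 m (dry descent, 9.6°C/km): ΔT = +9.6 × 1.3 = +12.48°C → T = 13.62°C

13.62°C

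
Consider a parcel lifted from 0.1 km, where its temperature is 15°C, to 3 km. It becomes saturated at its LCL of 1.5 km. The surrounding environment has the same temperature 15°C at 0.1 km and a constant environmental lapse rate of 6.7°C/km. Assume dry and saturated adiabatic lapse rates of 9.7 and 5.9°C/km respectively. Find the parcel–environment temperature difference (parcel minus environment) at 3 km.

-3°C (parcel cooler than environment)

Parcel:
  From 100 m to 1500 m (dry): cools by 9.7 × 1.4 = 13.58°C, giving 1.42°C.
  From 1500 m to 3000 m (saturated): cools by 5.9 × 1.5 = 8.85°C, giving -7.43°C.
Environment:
  From 100 m to 3000 m (environment): cools by 6.7 × 2.9 = 19.43°C, giving -4.43°C.
T_parcel − T_env = -7.43 − (-4.43) = -3°C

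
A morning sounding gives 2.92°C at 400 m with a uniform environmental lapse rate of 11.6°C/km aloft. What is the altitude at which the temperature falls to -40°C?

Height above start = (2.92 − (-40)) / 11.6 = 3.7 km
Altitude = 400 m + 3700 m = 4100 m

4100 m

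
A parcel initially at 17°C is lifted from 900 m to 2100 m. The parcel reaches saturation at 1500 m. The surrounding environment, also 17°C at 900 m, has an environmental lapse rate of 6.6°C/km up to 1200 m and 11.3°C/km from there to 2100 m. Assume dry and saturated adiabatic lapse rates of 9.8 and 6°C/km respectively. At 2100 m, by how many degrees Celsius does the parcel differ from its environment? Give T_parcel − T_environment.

+2.67°C (parcel warmer than environment)

Parcel:
  Dry to 1500 m: -9.8 × 0.6 km = -5.88°C, so T = 11.12°C.
  Saturated to 2100 m: -6 × 0.6 km = -3.6°C, so T = 7.52°C.
Environment:
  Environment, lower layer to 1200 m: -6.6 × 0.3 km = -1.98°C, so T = 15.02°C.
  Environment, upper layer to 2100 m: -11.3 × 0.9 km = -10.17°C, so T = 4.85°C.
T_parcel − T_env = 7.52 − 4.85 = +2.67°C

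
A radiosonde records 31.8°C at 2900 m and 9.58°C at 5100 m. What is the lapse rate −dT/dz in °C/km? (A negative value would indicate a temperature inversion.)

10.1°C/km

Γ = −ΔT/Δz = (31.8 − 9.58) / (5100 − 2900) m
  = 22.22°C / 2.2 km = 10.1°C/km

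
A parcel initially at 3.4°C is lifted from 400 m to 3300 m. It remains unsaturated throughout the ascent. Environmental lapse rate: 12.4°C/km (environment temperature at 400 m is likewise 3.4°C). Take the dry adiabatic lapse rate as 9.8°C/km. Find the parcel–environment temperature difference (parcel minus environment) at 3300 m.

+7.54°C (parcel warmer than environment)

Parcel:
  400 → 3300 m (dry, 9.8°C/km): ΔT = -9.8 × 2.9 = -28.42°C → T = -25.02°C
Environment:
  400 → 3300 m (environment, 12.4°C/km): ΔT = -12.4 × 2.9 = -35.96°C → T = -32.56°C
T_parcel − T_env = -25.02 − (-32.56) = +7.54°C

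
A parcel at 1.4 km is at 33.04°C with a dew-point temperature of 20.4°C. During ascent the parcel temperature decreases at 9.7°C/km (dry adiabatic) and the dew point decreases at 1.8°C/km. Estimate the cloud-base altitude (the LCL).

3 km

T and T_d converge at 9.7 − 1.8 = 7.9°C per km
Height above start = (33.04 − 20.4) / 7.9 = 1.6 km
LCL altitude = 1400 m + 1600 m = 3000 m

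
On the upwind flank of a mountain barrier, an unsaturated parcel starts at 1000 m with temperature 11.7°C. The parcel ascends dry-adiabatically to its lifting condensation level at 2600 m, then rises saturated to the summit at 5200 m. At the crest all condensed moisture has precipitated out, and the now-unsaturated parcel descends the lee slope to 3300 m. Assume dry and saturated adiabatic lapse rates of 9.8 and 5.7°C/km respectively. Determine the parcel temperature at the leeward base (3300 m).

From 1000 m to 2600 m (dry): cools by 9.8 × 1.6 = 15.68°C, giving -3.98°C.
From 2600 m to 5200 m (saturated): cools by 5.7 × 2.6 = 14.82°C, giving -18.8°C.
From 5200 m to 3300 m (dry descent): warms by 9.8 × 1.9 = 18.62°C, giving -0.18°C.

-0.18°C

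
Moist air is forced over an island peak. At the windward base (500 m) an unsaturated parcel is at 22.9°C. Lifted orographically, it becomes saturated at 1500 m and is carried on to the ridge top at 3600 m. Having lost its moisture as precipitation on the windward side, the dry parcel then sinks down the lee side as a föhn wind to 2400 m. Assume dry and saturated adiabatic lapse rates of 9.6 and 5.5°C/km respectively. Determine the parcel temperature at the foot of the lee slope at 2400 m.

From 500 m to 1500 m (dry): cools by 9.6 × 1 = 9.6°C, giving 13.3°C.
From 1500 m to 3600 m (saturated): cools by 5.5 × 2.1 = 11.55°C, giving 1.75°C.
From 3600 m to 2400 m (dry descent): warms by 9.6 × 1.2 = 11.52°C, giving 13.27°C.

13.27°C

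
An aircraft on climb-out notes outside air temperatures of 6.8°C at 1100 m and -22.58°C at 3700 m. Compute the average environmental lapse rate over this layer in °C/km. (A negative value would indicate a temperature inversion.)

Γ = −ΔT/Δz = (6.8 − (-22.58)) / (3700 − 1100) m
  = 29.38°C / 2.6 km = 11.3°C/km

11.3°C/km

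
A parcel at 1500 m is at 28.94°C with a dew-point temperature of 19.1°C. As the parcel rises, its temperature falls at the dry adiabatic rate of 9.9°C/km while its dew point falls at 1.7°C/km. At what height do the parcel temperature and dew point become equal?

T and T_d converge at 9.9 − 1.7 = 8.2°C per km
Height above start = (28.94 − 19.1) / 8.2 = 1.2 km
LCL altitude = 1500 m + 1200 m = 2700 m

2700 m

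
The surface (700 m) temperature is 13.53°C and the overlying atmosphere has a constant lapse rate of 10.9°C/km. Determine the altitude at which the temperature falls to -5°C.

Height above start = (13.53 − (-5)) / 10.9 = 1.7 km
Altitude = 700 m + 1700 m = 2400 m

2400 m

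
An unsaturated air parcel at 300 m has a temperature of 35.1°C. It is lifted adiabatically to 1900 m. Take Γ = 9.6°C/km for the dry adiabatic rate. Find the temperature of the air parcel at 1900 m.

Dry adiabatic to 1900 m: -9.6 × 1.6 km = -15.36°C, so T = 19.74°C.

19.74°C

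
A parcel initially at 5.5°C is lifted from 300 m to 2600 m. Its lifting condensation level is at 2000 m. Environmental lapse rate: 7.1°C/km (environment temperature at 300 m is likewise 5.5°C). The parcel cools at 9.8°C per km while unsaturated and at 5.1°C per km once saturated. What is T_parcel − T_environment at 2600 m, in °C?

Parcel:
  300 → 2000 m (dry, 9.8°C/km): ΔT = -9.8 × 1.7 = -16.66°C → T = -11.16°C
  2000 → 2600 m (saturated, 5.1°C/km): ΔT = -5.1 × 0.6 = -3.06°C → T = -14.22°C
Environment:
  300 → 2600 m (environment, 7.1°C/km): ΔT = -7.1 × 2.3 = -16.33°C → T = -10.83°C
T_parcel − T_env = -14.22 − (-10.83) = -3.39°C

-3.39°C (parcel cooler than environment)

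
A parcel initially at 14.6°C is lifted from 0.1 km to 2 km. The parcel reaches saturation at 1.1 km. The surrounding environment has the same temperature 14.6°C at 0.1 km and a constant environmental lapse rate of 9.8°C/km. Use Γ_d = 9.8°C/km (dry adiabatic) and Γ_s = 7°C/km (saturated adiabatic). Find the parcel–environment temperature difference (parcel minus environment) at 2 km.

+2.52°C (parcel warmer than environment)

Parcel:
  Dry to 1100 m: -9.8 × 1 km = -9.8°C, so T = 4.8°C.
  Saturated to 2000 m: -7 × 0.9 km = -6.3°C, so T = -1.5°C.
Environment:
  Environment to 2000 m: -9.8 × 1.9 km = -18.62°C, so T = -4.02°C.
T_parcel − T_env = -1.5 − (-4.02) = +2.52°C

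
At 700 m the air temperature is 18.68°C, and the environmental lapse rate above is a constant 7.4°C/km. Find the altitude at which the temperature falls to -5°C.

Height above start = (18.68 − (-5)) / 7.4 = 3.2 km
Altitude = 700 m + 3200 m = 3900 m

3900 m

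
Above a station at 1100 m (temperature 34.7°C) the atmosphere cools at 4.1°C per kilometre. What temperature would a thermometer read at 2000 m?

Environmental to 2000 m: -4.1 × 0.9 km = -3.69°C, so T = 31.01°C.

31.01°C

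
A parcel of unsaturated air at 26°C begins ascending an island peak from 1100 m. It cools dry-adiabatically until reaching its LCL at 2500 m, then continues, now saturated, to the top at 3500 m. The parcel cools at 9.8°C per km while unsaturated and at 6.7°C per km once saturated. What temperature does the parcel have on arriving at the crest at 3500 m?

1100–2500 m, dry: Δz = 1.4 km ⇒ ΔT = -13.72°C; T = 12.28°C
2500–3500 m, saturated: Δz = 1 km ⇒ ΔT = -6.7°C; T = 5.58°C

5.58°C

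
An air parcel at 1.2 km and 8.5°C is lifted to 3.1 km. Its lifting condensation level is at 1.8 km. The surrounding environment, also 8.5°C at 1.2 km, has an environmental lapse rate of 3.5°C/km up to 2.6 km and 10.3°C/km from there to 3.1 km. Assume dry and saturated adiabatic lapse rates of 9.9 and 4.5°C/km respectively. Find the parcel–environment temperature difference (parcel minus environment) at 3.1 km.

Parcel:
  From 1200 m to 1800 m (dry): cools by 9.9 × 0.6 = 5.94°C, giving 2.56°C.
  From 1800 m to 3100 m (saturated): cools by 4.5 × 1.3 = 5.85°C, giving -3.29°C.
Environment:
  From 1200 m to 2600 m (environment, lower layer): cools by 3.5 × 1.4 = 4.9°C, giving 3.6°C.
  From 2600 m to 3100 m (environment, upper layer): cools by 10.3 × 0.5 = 5.15°C, giving -1.55°C.
T_parcel − T_env = -3.29 − (-1.55) = -1.74°C

-1.74°C (parcel cooler than environment)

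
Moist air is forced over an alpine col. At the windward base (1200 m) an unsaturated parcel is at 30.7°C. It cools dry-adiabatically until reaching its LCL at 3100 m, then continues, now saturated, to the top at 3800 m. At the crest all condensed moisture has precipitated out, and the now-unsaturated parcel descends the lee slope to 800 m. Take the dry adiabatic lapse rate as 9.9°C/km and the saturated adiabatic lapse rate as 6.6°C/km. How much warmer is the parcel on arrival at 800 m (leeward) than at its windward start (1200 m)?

From 1200 m to 3100 m (dry): cools by 9.9 × 1.9 = 18.81°C, giving 11.89°C.
From 3100 m to 3800 m (saturated): cools by 6.6 × 0.7 = 4.62°C, giving 7.27°C.
From 3800 m to 800 m (dry descent): warms by 9.9 × 3 = 29.7°C, giving 36.97°C.
Net change vs windward start: 36.97 − 30.7 = +6.27°C

+6.27°C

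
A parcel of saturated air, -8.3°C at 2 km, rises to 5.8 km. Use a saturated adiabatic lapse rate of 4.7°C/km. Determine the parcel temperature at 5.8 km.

-26.16°C

From 2000 m to 5800 m (saturated adiabatic): cools by 4.7 × 3.8 = 17.86°C, giving -26.16°C.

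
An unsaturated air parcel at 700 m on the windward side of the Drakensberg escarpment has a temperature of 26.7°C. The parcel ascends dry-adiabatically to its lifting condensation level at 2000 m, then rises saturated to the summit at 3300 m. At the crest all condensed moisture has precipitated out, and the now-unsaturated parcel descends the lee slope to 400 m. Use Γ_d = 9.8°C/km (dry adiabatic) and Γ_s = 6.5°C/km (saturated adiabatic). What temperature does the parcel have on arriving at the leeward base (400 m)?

33.93°C

From 700 m to 2000 m (dry): cools by 9.8 × 1.3 = 12.74°C, giving 13.96°C.
From 2000 m to 3300 m (saturated): cools by 6.5 × 1.3 = 8.45°C, giving 5.51°C.
From 3300 m to 400 m (dry descent): warms by 9.8 × 2.9 = 28.42°C, giving 33.93°C.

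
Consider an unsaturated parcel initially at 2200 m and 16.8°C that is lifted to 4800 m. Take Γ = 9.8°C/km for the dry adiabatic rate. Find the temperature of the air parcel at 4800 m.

-8.68°C

2200–4800 m, dry adiabatic: Δz = 2.6 km ⇒ ΔT = -25.48°C; T = -8.68°C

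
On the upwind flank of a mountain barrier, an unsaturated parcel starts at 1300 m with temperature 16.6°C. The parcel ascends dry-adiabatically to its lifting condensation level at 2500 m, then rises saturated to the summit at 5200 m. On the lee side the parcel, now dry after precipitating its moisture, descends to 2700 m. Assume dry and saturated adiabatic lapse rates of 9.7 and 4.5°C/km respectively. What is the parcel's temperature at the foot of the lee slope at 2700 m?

From 1300 m to 2500 m (dry): cools by 9.7 × 1.2 = 11.64°C, giving 4.96°C.
From 2500 m to 5200 m (saturated): cools by 4.5 × 2.7 = 12.15°C, giving -7.19°C.
From 5200 m to 2700 m (dry descent): warms by 9.7 × 2.5 = 24.25°C, giving 17.06°C.

17.06°C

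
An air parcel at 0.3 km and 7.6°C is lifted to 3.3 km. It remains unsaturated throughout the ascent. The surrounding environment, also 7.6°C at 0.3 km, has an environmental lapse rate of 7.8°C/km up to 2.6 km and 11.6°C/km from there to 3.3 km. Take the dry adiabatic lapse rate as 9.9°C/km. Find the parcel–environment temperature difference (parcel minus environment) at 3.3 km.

-3.64°C (parcel cooler than environment)

Parcel:
  300 → 3300 m (dry, 9.9°C/km): ΔT = -9.9 × 3 = -29.7°C → T = -22.1°C
Environment:
  300 → 2600 m (environment, lower layer, 7.8°C/km): ΔT = -7.8 × 2.3 = -17.94°C → T = -10.34°C
  2600 → 3300 m (environment, upper layer, 11.6°C/km): ΔT = -11.6 × 0.7 = -8.12°C → T = -18.46°C
T_parcel − T_env = -22.1 − (-18.46) = -3.64°C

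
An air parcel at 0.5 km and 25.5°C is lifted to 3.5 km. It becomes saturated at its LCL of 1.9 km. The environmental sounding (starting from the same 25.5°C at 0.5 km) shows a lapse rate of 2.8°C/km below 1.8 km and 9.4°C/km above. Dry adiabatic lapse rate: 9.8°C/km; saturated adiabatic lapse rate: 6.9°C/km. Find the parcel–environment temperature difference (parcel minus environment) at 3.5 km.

Parcel:
  500–1900 m, dry: Δz = 1.4 km ⇒ ΔT = -13.72°C; T = 11.78°C
  1900–3500 m, saturated: Δz = 1.6 km ⇒ ΔT = -11.04°C; T = 0.74°C
Environment:
  500–1800 m, environment, lower layer: Δz = 1.3 km ⇒ ΔT = -3.64°C; T = 21.86°C
  1800–3500 m, environment, upper layer: Δz = 1.7 km ⇒ ΔT = -15.98°C; T = 5.88°C
T_parcel − T_env = 0.74 − 5.88 = -5.14°C

-5.14°C (parcel cooler than environment)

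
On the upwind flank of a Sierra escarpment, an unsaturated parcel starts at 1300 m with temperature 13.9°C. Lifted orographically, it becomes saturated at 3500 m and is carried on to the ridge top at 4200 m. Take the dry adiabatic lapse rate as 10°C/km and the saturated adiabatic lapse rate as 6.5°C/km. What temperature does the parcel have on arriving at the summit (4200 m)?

-12.65°C

From 1300 m to 3500 m (dry): cools by 10 × 2.2 = 22°C, giving -8.1°C.
From 3500 m to 4200 m (saturated): cools by 6.5 × 0.7 = 4.55°C, giving -12.65°C.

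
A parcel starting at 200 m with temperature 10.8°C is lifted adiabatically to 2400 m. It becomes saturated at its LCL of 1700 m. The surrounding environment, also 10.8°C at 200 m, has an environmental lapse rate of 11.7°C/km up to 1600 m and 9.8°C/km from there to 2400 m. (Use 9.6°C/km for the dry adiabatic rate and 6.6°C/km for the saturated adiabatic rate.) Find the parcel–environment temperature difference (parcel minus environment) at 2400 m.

+5.2°C (parcel warmer than environment)

Parcel:
  Dry to 1700 m: -9.6 × 1.5 km = -14.4°C, so T = -3.6°C.
  Saturated to 2400 m: -6.6 × 0.7 km = -4.62°C, so T = -8.22°C.
Environment:
  Environment, lower layer to 1600 m: -11.7 × 1.4 km = -16.38°C, so T = -5.58°C.
  Environment, upper layer to 2400 m: -9.8 × 0.8 km = -7.84°C, so T = -13.42°C.
T_parcel − T_env = -8.22 − (-13.42) = +5.2°C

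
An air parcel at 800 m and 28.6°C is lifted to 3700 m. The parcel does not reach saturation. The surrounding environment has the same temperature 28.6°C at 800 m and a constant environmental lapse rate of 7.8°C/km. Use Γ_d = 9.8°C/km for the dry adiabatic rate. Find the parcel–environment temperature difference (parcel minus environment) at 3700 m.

-5.8°C (parcel cooler than environment)

Parcel:
  From 800 m to 3700 m (dry): cools by 9.8 × 2.9 = 28.42°C, giving 0.18°C.
Environment:
  From 800 m to 3700 m (environment): cools by 7.8 × 2.9 = 22.62°C, giving 5.98°C.
T_parcel − T_env = 0.18 − 5.98 = -5.8°C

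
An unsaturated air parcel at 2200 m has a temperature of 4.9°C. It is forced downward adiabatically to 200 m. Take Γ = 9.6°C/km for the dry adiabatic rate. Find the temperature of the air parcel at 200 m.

2200 → 200 m (dry adiabatic, 9.6°C/km): ΔT = +9.6 × 2 = +19.2°C → T = 24.1°C

24.1°C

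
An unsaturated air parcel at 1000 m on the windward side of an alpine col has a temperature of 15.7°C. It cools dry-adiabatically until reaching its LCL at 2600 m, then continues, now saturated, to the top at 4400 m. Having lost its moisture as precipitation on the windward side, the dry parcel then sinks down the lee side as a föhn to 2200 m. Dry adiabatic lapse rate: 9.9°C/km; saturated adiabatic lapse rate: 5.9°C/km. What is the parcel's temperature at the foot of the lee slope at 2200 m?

1000–2600 m, dry: Δz = 1.6 km ⇒ ΔT = -15.84°C; T = -0.14°C
2600–4400 m, saturated: Δz = 1.8 km ⇒ ΔT = -10.62°C; T = -10.76°C
4400–2200 m, dry descent: Δz = 2.2 km ⇒ ΔT = +21.78°C; T = 11.02°C

11.02°C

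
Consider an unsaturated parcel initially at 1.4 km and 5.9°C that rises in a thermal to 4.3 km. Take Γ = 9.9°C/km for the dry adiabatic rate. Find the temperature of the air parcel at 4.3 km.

-22.81°C

Dry adiabatic to 4300 m: -9.9 × 2.9 km = -28.71°C, so T = -22.81°C.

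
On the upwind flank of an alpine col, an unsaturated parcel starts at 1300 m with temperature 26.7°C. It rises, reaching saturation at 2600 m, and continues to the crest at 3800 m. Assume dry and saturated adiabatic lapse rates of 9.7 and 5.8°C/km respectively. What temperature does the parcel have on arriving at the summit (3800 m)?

From 1300 m to 2600 m (dry): cools by 9.7 × 1.3 = 12.61°C, giving 14.09°C.
From 2600 m to 3800 m (saturated): cools by 5.8 × 1.2 = 6.96°C, giving 7.13°C.

7.13°C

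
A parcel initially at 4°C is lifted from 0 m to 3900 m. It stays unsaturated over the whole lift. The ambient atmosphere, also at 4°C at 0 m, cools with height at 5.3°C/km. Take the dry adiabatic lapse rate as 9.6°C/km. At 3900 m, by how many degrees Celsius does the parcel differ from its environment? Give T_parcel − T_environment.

Parcel:
  0 → 3900 m (dry, 9.6°C/km): ΔT = -9.6 × 3.9 = -37.44°C → T = -33.44°C
Environment:
  0 → 3900 m (environment, 5.3°C/km): ΔT = -5.3 × 3.9 = -20.67°C → T = -16.67°C
T_parcel − T_env = -33.44 − (-16.67) = -16.77°C

-16.77°C (parcel cooler than environment)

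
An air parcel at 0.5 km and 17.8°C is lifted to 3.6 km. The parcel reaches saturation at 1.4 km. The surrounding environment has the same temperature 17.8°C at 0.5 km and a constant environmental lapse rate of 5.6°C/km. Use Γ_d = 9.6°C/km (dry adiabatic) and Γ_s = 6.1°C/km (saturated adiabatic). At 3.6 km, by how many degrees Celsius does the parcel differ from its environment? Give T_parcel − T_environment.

Parcel:
  500–1400 m, dry: Δz = 0.9 km ⇒ ΔT = -8.64°C; T = 9.16°C
  1400–3600 m, saturated: Δz = 2.2 km ⇒ ΔT = -13.42°C; T = -4.26°C
Environment:
  500–3600 m, environment: Δz = 3.1 km ⇒ ΔT = -17.36°C; T = 0.44°C
T_parcel − T_env = -4.26 − 0.44 = -4.7°C

-4.7°C (parcel cooler than environment)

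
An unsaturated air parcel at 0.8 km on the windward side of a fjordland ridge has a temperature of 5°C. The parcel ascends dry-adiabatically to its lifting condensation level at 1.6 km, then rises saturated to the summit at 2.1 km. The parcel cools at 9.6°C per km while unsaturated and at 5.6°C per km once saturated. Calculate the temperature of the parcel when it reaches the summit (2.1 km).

From 800 m to 1600 m (dry): cools by 9.6 × 0.8 = 7.68°C, giving -2.68°C.
From 1600 m to 2100 m (saturated): cools by 5.6 × 0.5 = 2.8°C, giving -5.48°C.

-5.48°C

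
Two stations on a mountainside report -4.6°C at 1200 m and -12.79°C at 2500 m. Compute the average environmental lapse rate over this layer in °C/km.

6.3°C/km

Γ = −ΔT/Δz = (-4.6 − (-12.79)) / (2500 − 1200) m
  = 8.19°C / 1.3 km = 6.3°C/km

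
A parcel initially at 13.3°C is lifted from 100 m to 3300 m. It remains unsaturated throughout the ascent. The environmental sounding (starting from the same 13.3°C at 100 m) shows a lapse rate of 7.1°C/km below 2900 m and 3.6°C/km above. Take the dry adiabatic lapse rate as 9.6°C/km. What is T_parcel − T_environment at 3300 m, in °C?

Parcel:
  100–3300 m, dry: Δz = 3.2 km ⇒ ΔT = -30.72°C; T = -17.42°C
Environment:
  100–2900 m, environment, lower layer: Δz = 2.8 km ⇒ ΔT = -19.88°C; T = -6.58°C
  2900–3300 m, environment, upper layer: Δz = 0.4 km ⇒ ΔT = -1.44°C; T = -8.02°C
T_parcel − T_env = -17.42 − (-8.02) = -9.4°C

-9.4°C (parcel cooler than environment)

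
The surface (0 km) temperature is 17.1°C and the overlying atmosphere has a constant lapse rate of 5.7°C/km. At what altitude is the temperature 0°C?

3 km

Height above start = (17.1 − 0) / 5.7 = 3 km
Altitude = 0 m + 3000 m = 3000 m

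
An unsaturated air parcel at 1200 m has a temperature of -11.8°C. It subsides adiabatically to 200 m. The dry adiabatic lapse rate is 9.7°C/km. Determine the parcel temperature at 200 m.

Dry adiabatic to 200 m: +9.7 × 1 km = +9.7°C, so T = -2.1°C.

-2.1°C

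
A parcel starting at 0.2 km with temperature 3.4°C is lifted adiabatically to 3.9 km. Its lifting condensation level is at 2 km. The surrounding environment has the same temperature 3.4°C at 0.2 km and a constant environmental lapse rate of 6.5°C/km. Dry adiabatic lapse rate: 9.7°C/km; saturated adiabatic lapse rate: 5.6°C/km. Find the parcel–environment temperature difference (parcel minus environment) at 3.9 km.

-4.05°C (parcel cooler than environment)

Parcel:
  Dry to 2000 m: -9.7 × 1.8 km = -17.46°C, so T = -14.06°C.
  Saturated to 3900 m: -5.6 × 1.9 km = -10.64°C, so T = -24.7°C.
Environment:
  Environment to 3900 m: -6.5 × 3.7 km = -24.05°C, so T = -20.65°C.
T_parcel − T_env = -24.7 − (-20.65) = -4.05°C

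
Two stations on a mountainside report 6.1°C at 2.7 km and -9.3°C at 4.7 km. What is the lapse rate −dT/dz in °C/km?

7.7°C/km

Γ = −ΔT/Δz = (6.1 − (-9.3)) / (4700 − 2700) m
  = 15.4°C / 2 km = 7.7°C/km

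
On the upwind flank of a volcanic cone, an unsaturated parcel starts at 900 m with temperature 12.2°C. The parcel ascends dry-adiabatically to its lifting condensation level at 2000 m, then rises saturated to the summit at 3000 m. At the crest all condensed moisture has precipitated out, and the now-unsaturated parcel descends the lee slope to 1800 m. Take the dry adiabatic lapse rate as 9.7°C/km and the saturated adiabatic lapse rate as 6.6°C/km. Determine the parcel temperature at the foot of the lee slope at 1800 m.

6.57°C

900–2000 m, dry: Δz = 1.1 km ⇒ ΔT = -10.67°C; T = 1.53°C
2000–3000 m, saturated: Δz = 1 km ⇒ ΔT = -6.6°C; T = -5.07°C
3000–1800 m, dry descent: Δz = 1.2 km ⇒ ΔT = +11.64°C; T = 6.57°C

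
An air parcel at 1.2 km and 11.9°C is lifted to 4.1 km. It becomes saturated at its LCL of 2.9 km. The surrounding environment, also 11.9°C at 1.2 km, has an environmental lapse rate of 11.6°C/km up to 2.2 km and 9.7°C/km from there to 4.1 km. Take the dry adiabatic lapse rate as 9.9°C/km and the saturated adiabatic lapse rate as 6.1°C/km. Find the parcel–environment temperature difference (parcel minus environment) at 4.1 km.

Parcel:
  Dry to 2900 m: -9.9 × 1.7 km = -16.83°C, so T = -4.93°C.
  Saturated to 4100 m: -6.1 × 1.2 km = -7.32°C, so T = -12.25°C.
Environment:
  Environment, lower layer to 2200 m: -11.6 × 1 km = -11.6°C, so T = 0.3°C.
  Environment, upper layer to 4100 m: -9.7 × 1.9 km = -18.43°C, so T = -18.13°C.
T_parcel − T_env = -12.25 − (-18.13) = +5.88°C

+5.88°C (parcel warmer than environment)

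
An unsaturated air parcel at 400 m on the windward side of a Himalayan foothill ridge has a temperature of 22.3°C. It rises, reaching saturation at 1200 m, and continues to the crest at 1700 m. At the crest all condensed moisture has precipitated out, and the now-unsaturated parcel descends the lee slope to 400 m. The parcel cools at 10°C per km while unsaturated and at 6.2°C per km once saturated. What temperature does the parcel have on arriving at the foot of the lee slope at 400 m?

From 400 m to 1200 m (dry): cools by 10 × 0.8 = 8°C, giving 14.3°C.
From 1200 m to 1700 m (saturated): cools by 6.2 × 0.5 = 3.1°C, giving 11.2°C.
From 1700 m to 400 m (dry descent): warms by 10 × 1.3 = 13°C, giving 24.2°C.

24.2°C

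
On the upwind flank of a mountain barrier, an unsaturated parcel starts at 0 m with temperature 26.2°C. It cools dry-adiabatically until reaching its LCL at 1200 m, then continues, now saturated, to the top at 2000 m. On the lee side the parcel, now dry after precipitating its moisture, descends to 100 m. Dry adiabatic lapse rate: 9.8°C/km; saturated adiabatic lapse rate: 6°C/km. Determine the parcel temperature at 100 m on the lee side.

0–1200 m, dry: Δz = 1.2 km ⇒ ΔT = -11.76°C; T = 14.44°C
1200–2000 m, saturated: Δz = 0.8 km ⇒ ΔT = -4.8°C; T = 9.64°C
2000–100 m, dry descent: Δz = 1.9 km ⇒ ΔT = +18.62°C; T = 28.26°C

28.26°C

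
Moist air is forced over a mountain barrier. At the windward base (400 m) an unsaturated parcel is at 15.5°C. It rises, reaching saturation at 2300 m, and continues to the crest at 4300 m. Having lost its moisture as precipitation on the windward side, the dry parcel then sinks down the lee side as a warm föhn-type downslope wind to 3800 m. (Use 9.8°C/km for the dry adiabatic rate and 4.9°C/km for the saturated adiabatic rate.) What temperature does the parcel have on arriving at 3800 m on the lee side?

400–2300 m, dry: Δz = 1.9 km ⇒ ΔT = -18.62°C; T = -3.12°C
2300–4300 m, saturated: Δz = 2 km ⇒ ΔT = -9.8°C; T = -12.92°C
4300–3800 m, dry descent: Δz = 0.5 km ⇒ ΔT = +4.9°C; T = -8.02°C

-8.02°C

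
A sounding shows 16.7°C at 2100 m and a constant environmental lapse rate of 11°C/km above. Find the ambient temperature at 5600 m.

2100 → 5600 m (environmental, 11°C/km): ΔT = -11 × 3.5 = -38.5°C → T = -21.8°C

-21.8°C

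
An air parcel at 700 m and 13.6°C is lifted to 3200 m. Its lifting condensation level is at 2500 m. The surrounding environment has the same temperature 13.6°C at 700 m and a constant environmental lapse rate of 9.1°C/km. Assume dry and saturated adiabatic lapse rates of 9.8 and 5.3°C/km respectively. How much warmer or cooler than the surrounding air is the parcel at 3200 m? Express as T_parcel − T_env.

+1.4°C (parcel warmer than environment)

Parcel:
  From 700 m to 2500 m (dry): cools by 9.8 × 1.8 = 17.64°C, giving -4.04°C.
  From 2500 m to 3200 m (saturated): cools by 5.3 × 0.7 = 3.71°C, giving -7.75°C.
Environment:
  From 700 m to 3200 m (environment): cools by 9.1 × 2.5 = 22.75°C, giving -9.15°C.
T_parcel − T_env = -7.75 − (-9.15) = +1.4°C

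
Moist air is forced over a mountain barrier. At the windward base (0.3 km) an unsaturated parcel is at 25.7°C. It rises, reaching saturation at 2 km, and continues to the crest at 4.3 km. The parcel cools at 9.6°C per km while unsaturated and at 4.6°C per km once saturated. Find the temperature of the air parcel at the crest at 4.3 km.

300–2000 m, dry: Δz = 1.7 km ⇒ ΔT = -16.32°C; T = 9.38°C
2000–4300 m, saturated: Δz = 2.3 km ⇒ ΔT = -10.58°C; T = -1.2°C

-1.2°C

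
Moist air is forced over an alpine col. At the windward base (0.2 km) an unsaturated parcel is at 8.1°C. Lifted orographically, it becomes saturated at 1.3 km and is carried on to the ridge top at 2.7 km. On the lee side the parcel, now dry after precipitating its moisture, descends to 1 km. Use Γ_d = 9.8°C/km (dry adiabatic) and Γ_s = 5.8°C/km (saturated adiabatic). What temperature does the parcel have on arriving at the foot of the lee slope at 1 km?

5.86°C

Dry to 1300 m: -9.8 × 1.1 km = -10.78°C, so T = -2.68°C.
Saturated to 2700 m: -5.8 × 1.4 km = -8.12°C, so T = -10.8°C.
Dry descent to 1000 m: +9.8 × 1.7 km = +16.66°C, so T = 5.86°C.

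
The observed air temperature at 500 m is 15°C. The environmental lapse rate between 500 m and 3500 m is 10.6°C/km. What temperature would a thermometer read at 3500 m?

From 500 m to 3500 m (environmental): cools by 10.6 × 3 = 31.8°C, giving -16.8°C.

-16.8°C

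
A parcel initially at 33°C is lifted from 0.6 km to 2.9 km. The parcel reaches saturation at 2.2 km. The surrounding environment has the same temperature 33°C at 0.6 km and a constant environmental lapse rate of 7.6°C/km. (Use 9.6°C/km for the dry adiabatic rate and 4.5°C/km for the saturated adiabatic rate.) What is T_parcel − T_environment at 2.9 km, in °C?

Parcel:
  Dry to 2200 m: -9.6 × 1.6 km = -15.36°C, so T = 17.64°C.
  Saturated to 2900 m: -4.5 × 0.7 km = -3.15°C, so T = 14.49°C.
Environment:
  Environment to 2900 m: -7.6 × 2.3 km = -17.48°C, so T = 15.52°C.
T_parcel − T_env = 14.49 − 15.52 = -1.03°C

-1.03°C (parcel cooler than environment)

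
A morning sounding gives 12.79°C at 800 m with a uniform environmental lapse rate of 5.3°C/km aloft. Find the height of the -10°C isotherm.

5100 m

Height above start = (12.79 − (-10)) / 5.3 = 4.3 km
Altitude = 800 m + 4300 m = 5100 m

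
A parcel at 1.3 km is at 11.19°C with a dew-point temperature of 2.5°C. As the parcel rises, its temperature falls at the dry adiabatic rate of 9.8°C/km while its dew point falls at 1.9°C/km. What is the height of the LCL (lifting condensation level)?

2.4 km

T and T_d converge at 9.8 − 1.9 = 7.9°C per km
Height above start = (11.19 − 2.5) / 7.9 = 1.1 km
LCL altitude = 1300 m + 1100 m = 2400 m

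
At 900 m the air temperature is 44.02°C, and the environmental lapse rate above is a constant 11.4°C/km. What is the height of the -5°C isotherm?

Height above start = (44.02 − (-5)) / 11.4 = 4.3 km
Altitude = 900 m + 4300 m = 5200 m

5200 m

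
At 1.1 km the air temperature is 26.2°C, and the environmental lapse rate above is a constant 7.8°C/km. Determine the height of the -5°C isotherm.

Height above start = (26.2 − (-5)) / 7.8 = 4 km
Altitude = 1100 m + 4000 m = 5100 m

5.1 km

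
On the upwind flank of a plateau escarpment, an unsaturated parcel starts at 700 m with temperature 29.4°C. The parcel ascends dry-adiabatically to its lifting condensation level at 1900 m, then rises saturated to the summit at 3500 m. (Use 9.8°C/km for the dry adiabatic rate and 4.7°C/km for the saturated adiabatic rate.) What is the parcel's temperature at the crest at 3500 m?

10.12°C

700 → 1900 m (dry, 9.8°C/km): ΔT = -9.8 × 1.2 = -11.76°C → T = 17.64°C
1900 → 3500 m (saturated, 4.7°C/km): ΔT = -4.7 × 1.6 = -7.52°C → T = 10.12°C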